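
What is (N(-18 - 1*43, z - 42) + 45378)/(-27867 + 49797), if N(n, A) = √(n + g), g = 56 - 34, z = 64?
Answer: 7563/3655 + I*√39/21930 ≈ 2.0692 + 0.00028477*I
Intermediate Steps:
g = 22
N(n, A) = √(22 + n) (N(n, A) = √(n + 22) = √(22 + n))
(N(-18 - 1*43, z - 42) + 45378)/(-27867 + 49797) = (√(22 + (-18 - 1*43)) + 45378)/(-27867 + 49797) = (√(22 + (-18 - 43)) + 45378)/21930 = (√(22 - 61) + 45378)*(1/21930) = (√(-39) + 45378)*(1/21930) = (I*√39 + 45378)*(1/21930) = (45378 + I*√39)*(1/21930) = 7563/3655 + I*√39/21930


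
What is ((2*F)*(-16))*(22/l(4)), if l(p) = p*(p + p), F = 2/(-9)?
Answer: 44/9 ≈ 4.8889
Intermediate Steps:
F = -2/9 (F = 2*(-⅑) = -2/9 ≈ -0.22222)
l(p) = 2*p² (l(p) = p*(2*p) = 2*p²)
((2*F)*(-16))*(22/l(4)) = ((2*(-2/9))*(-16))*(22/((2*4²))) = (-4/9*(-16))*(22/((2*16))) = 64*(22/32)/9 = 64*(22*(1/32))/9 = (64/9)*(11/16) = 44/9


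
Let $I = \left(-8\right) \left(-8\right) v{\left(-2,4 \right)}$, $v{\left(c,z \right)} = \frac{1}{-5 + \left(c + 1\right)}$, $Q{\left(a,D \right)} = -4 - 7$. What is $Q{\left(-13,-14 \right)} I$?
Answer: $\frac{352}{3} \approx 117.33$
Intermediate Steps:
$Q{\left(a,D \right)} = -11$ ($Q{\left(a,D \right)} = -4 - 7 = -11$)
$v{\left(c,z \right)} = \frac{1}{-4 + c}$ ($v{\left(c,z \right)} = \frac{1}{-5 + \left(1 + c\right)} = \frac{1}{-4 + c}$)
$I = - \frac{32}{3}$ ($I = \frac{\left(-8\right) \left(-8\right)}{-4 - 2} = \frac{64}{-6} = 64 \left(- \frac{1}{6}\right) = - \frac{32}{3} \approx -10.667$)
$Q{\left(-13,-14 \right)} I = \left(-11\right) \left(- \frac{32}{3}\right) = \frac{352}{3}$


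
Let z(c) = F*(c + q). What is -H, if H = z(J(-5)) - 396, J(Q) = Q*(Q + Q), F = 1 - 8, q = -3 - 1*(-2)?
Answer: 739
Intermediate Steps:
q = -1 (q = -3 + 2 = -1)
F = -7
J(Q) = 2*Q² (J(Q) = Q*(2*Q) = 2*Q²)
z(c) = 7 - 7*c (z(c) = -7*(c - 1) = -7*(-1 + c) = 7 - 7*c)
H = -739 (H = (7 - 14*(-5)²) - 396 = (7 - 14*25) - 396 = (7 - 7*50) - 396 = (7 - 350) - 396 = -343 - 396 = -739)
-H = -1*(-739) = 739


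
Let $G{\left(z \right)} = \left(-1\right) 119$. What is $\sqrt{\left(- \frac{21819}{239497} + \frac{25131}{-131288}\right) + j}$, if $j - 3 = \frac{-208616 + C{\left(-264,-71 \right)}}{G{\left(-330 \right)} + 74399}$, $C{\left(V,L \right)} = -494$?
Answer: $\frac{i \sqrt{83257784688337189952622798}}{29194901763276} \approx 0.31254 i$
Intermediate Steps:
$G{\left(z \right)} = -119$
$j = \frac{1373}{7428}$ ($j = 3 + \frac{-208616 - 494}{-119 + 74399} = 3 - \frac{209110}{74280} = 3 - \frac{20911}{7428} = \frac{1373}{7428} \approx 0.18484$)
$\sqrt{\left(- \frac{21819}{239497} + \frac{25131}{-131288}\right) + j} = \sqrt{\left(- \frac{21819}{239497} + \frac{25131}{-131288}\right) + \frac{1373}{7428}} = \sqrt{\left(\left(-21819\right) \frac{1}{239497} + 25131 \left(- \frac{1}{131288}\right)\right) + \frac{1373}{7428}} = \sqrt{\left(- \frac{21819}{239497} - \frac{25131}{131288}\right) + \frac{1373}{7428}} = \sqrt{- \frac{8883371979}{31443082136} + \frac{1373}{7428}} = \sqrt{- \frac{5703583821821}{58389803526552}} = \frac{i \sqrt{83257784688337189952622798}}{29194901763276}$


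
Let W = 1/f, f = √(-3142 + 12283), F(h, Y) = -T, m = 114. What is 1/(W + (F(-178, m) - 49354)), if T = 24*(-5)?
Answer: -450047994/22157662936595 - √9141/22157662936595 ≈ -2.0311e-5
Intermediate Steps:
T = -120
F(h, Y) = 120 (F(h, Y) = -1*(-120) = 120)
f = √9141 ≈ 95.609
W = √9141/9141 (W = 1/(√9141) = √9141/9141 ≈ 0.010459)
1/(W + (F(-178, m) - 49354)) = 1/(√9141/9141 + (120 - 49354)) = 1/(√9141/9141 - 49234) = 1/(-49234 + √9141/9141)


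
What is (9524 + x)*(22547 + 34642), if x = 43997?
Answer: 3060812469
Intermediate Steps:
(9524 + x)*(22547 + 34642) = (9524 + 43997)*(22547 + 34642) = 53521*57189 = 3060812469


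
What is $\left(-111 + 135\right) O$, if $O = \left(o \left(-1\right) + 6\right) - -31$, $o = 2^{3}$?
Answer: $696$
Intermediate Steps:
$o = 8$
$O = 29$ ($O = \left(8 \left(-1\right) + 6\right) - -31 = \left(-8 + 6\right) + 31 = -2 + 31 = 29$)
$\left(-111 + 135\right) O = \left(-111 + 135\right) 29 = 24 \cdot 29 = 696$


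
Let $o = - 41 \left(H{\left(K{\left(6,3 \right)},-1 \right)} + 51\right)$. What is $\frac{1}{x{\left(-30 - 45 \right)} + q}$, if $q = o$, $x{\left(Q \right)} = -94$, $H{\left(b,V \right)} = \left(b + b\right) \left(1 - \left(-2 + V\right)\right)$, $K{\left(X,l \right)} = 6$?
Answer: $- \frac{1}{4153} \approx -0.00024079$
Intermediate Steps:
$H{\left(b,V \right)} = 2 b \left(3 - V\right)$
$o = -4059$ ($o = - 41 \left(2 \cdot 6 \left(3 - -1\right) + 51\right) = - 41 \left(2 \cdot 6 \left(3 + 1\right) + 51\right) = - 41 \left(2 \cdot 6 \cdot 4 + 51\right) = - 41 \left(48 + 51\right) = \left(-41\right) 99 = -4059$)
$q = -4059$
$\frac{1}{x{\left(-30 - 45 \right)} + q} = \frac{1}{-94 - 4059} = \frac{1}{-4153} = - \frac{1}{4153}$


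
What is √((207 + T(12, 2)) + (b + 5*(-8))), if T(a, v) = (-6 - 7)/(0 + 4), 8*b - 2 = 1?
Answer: √2626/4 ≈ 12.811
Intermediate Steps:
b = 3/8 (b = ¼ + (⅛)*1 = ¼ + ⅛ = 3/8 ≈ 0.37500)
T(a, v) = -13/4
√((207 + T(12, 2)) + (b + 5*(-8))) = √((207 - 13/4) + (3/8 + 5*(-8))) = √(815/4 + (3/8 - 40)) = √(815/4 - 317/8) = √(1313/8) = √2626/4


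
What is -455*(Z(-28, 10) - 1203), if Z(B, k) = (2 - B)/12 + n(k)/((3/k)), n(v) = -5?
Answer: 3322865/6 ≈ 5.5381e+5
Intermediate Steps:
Z(B, k) = ⅙ - 5*k/3 - B/12 (Z(B, k) = (2 - B)/12 - 5*k/3 = (2 - B)*(1/12) - 5*k/3 = (⅙ - B/12) - 5*k/3 = ⅙ - 5*k/3 - B/12)
-455*(Z(-28, 10) - 1203) = -455*((⅙ - 5/3*10 - 1/12*(-28)) - 1203) = -455*((⅙ - 50/3 + 7/3) - 1203) = -455*(-85/6 - 1203) = -455*(-7303/6) = 3322865/6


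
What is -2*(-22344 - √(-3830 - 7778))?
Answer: 44688 + 4*I*√2902 ≈ 44688.0 + 215.48*I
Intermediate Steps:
-2*(-22344 - √(-3830 - 7778)) = -2*(-22344 - √(-11608)) = -2*(-22344 - 2*I*√2902) = 44688 + 4*I*√2902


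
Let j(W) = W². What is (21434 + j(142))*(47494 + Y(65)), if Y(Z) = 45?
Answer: 1977527322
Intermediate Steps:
(21434 + j(142))*(47494 + Y(65)) = (21434 + 142²)*(47494 + 45) = (21434 + 20164)*47539 = 41598*47539 = 1977527322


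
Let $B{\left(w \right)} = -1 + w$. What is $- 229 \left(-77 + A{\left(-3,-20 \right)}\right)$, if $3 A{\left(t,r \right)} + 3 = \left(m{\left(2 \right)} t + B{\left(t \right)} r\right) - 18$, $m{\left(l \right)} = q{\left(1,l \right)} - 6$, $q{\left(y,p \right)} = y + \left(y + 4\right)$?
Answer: $\frac{39388}{3} \approx 13129.0$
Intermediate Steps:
$q{\left(y,p \right)} = 4 + 2 y$ ($q{\left(y,p \right)} = y + \left(4 + y\right) = 4 + 2 y$)
$m{\left(l \right)} = 0$ ($m{\left(l \right)} = \left(4 + 2 \cdot 1\right) - 6 = \left(4 + 2\right) - 6 = 6 - 6 = 0$)
$A{\left(t,r \right)} = -7 + \frac{r \left(-1 + t\right)}{3}$ ($A{\left(t,r \right)} = -1 + \frac{\left(0 t + \left(-1 + t\right) r\right) - 18}{3} = -1 + \frac{\left(0 + r \left(-1 + t\right)\right) - 18}{3} = -1 + \frac{r \left(-1 + t\right) - 18}{3} = -1 + \frac{-18 + r \left(-1 + t\right)}{3} = -1 + \left(-6 + \frac{r \left(-1 + t\right)}{3}\right) = -7 + \frac{r \left(-1 + t\right)}{3}$)
$- 229 \left(-77 + A{\left(-3,-20 \right)}\right) = - 229 \left(-77 - \left(7 + \frac{20 \left(-1 - 3\right)}{3}\right)\right) = - 229 \left(-77 - \left(7 + \frac{20}{3} \left(-4\right)\right)\right) = - 229 \left(-77 + \left(-7 + \frac{80}{3}\right)\right) = - 229 \left(-77 + \frac{59}{3}\right) = \left(-229\right) \left(- \frac{172}{3}\right) = \frac{39388}{3}$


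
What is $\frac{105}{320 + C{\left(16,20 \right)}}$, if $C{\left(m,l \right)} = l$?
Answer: $\frac{21}{68} \approx 0.30882$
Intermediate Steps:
$\frac{105}{320 + C{\left(16,20 \right)}} = \frac{105}{320 + 20} = \frac{105}{340} = 105 \cdot \frac{1}{340} = \frac{21}{68}$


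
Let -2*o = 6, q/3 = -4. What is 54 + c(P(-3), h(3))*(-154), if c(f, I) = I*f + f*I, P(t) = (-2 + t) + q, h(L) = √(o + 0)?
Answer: 54 + 5236*I*√3 ≈ 54.0 + 9069.0*I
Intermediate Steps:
q = -12 (q = 3*(-4) = -12)
o = -3 (o = -½*6 = -3)
h(L) = I*√3 (h(L) = √(-3 + 0) = √(-3) = I*√3)
P(t) = -14 + t (P(t) = (-2 + t) - 12 = -14 + t)
c(f, I) = 2*I*f (c(f, I) = I*f + I*f = 2*I*f)
54 + c(P(-3), h(3))*(-154) = 54 + (2*(I*√3)*(-14 - 3))*(-154) = 54 + (2*(I*√3)*(-17))*(-154) = 54 - 34*I*√3*(-154) = 54 + 5236*I*√3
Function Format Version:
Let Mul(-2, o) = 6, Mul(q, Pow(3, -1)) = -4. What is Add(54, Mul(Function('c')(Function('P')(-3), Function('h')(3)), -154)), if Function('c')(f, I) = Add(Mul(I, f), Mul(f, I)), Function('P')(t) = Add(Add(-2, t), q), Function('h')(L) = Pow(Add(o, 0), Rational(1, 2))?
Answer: Add(54, Mul(5236, I, Pow(3, Rational(1, 2)))) ≈ Add(54.000, Mul(9069.0, I))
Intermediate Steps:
q = -12 (q = Mul(3, -4) = -12)
o = -3 (o = Mul(Rational(-1, 2), 6) = -3)
Function('h')(L) = Mul(I, Pow(3, Rational(1, 2))) (Function('h')(L) = Pow(Add(-3, 0), Rational(1, 2)) = Pow(-3, Rational(1, 2)) = Mul(I, Pow(3, Rational(1, 2))))
Function('P')(t) = Add(-14, t) (Function('P')(t) = Add(Add(-2, t), -12) = Add(-14, t))
Function('c')(f, I) = Mul(2, I, f) (Function('c')(f, I) = Add(Mul(I, f), Mul(I, f)) = Mul(2, I, f))
Add(54, Mul(Function('c')(Function('P')(-3), Function('h')(3)), -154)) = Add(54, Mul(Mul(2, Mul(I, Pow(3, Rational(1, 2))), Add(-14, -3)), -154)) = Add(54, Mul(Mul(2, Mul(I, Pow(3, Rational(1, 2))), -17), -154)) = Add(54, Mul(Mul(-34, I, Pow(3, Rational(1, 2))), -154)) = Add(54, Mul(5236, I, Pow(3, Rational(1, 2))))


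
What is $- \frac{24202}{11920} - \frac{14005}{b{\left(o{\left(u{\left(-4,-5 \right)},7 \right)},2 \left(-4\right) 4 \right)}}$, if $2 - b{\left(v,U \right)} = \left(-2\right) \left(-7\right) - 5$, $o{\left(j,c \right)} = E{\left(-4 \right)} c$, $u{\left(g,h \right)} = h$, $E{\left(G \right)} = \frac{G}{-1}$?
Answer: $\frac{83385093}{41720} \approx 1998.7$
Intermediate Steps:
$E{\left(G \right)} = - G$ ($E{\left(G \right)} = G \left(-1\right) = - G$)
$o{\left(j,c \right)} = 4 c$ ($o{\left(j,c \right)} = \left(-1\right) \left(-4\right) c = 4 c$)
$b{\left(v,U \right)} = -7$ ($b{\left(v,U \right)} = 2 - \left(\left(-2\right) \left(-7\right) - 5\right) = 2 - \left(14 - 5\right) = 2 - 9 = -7$)
$- \frac{24202}{11920} - \frac{14005}{b{\left(o{\left(u{\left(-4,-5 \right)},7 \right)},2 \left(-4\right) 4 \right)}} = - \frac{24202}{11920} - \frac{14005}{-7} = \left(-24202\right) \frac{1}{11920} - - \frac{14005}{7} = - \frac{12101}{5960} + \frac{14005}{7} = \frac{83385093}{41720}$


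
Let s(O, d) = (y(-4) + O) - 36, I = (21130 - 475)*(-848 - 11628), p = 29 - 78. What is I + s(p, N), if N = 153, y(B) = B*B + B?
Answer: -257691853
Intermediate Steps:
y(B) = B + B² (y(B) = B² + B = B + B²)
p = -49
I = -257691780 (I = 20655*(-12476) = -257691780)
s(O, d) = -24 + O (s(O, d) = (-4*(1 - 4) + O) - 36 = (-4*(-3) + O) - 36 = (12 + O) - 36 = -24 + O)
I + s(p, N) = -257691780 + (-24 - 49) = -257691780 - 73 = -257691853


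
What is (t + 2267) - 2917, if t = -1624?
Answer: -2274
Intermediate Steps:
(t + 2267) - 2917 = (-1624 + 2267) - 2917 = 643 - 2917 = -2274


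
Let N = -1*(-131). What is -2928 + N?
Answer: -2797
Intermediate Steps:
N = 131
-2928 + N = -2928 + 131 = -2797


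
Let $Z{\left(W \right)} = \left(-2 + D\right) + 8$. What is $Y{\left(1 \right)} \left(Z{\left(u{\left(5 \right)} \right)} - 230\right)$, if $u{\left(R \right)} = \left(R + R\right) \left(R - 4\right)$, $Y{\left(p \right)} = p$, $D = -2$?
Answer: $-226$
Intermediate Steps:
$u{\left(R \right)} = 2 R \left(-4 + R\right)$
$Z{\left(W \right)} = 4$ ($Z{\left(W \right)} = \left(-2 - 2\right) + 8 = -4 + 8 = 4$)
$Y{\left(1 \right)} \left(Z{\left(u{\left(5 \right)} \right)} - 230\right) = 1 \left(4 - 230\right) = 1 \left(-226\right) = -226$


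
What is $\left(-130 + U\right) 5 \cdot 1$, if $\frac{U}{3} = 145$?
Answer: $1525$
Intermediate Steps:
$U = 435$ ($U = 3 \cdot 145 = 435$)
$\left(-130 + U\right) 5 \cdot 1 = \left(-130 + 435\right) 5 \cdot 1 = 305 \cdot 5 = 1525$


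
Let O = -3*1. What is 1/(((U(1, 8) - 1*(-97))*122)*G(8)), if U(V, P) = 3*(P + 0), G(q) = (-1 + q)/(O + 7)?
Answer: 2/51667 ≈ 3.8709e-5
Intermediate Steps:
O = -3
G(q) = -¼ + q/4 (G(q) = (-1 + q)/(-3 + 7) = (-1 + q)/4 = (-1 + q)*(¼) = -¼ + q/4)
U(V, P) = 3*P
1/(((U(1, 8) - 1*(-97))*122)*G(8)) = 1/(((3*8 - 1*(-97))*122)*(-¼ + (¼)*8)) = 1/(((24 + 97)*122)*(-¼ + 2)) = 1/((121*122)*(7/4)) = 1/(14762*(7/4)) = 1/(51667/2) = 2/51667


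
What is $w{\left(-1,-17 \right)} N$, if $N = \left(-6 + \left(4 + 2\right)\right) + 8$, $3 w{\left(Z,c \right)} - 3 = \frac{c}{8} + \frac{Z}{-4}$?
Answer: $3$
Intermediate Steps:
$w{\left(Z,c \right)} = 1 - \frac{Z}{12} + \frac{c}{24}$ ($w{\left(Z,c \right)} = 1 + \frac{\frac{c}{8} + \frac{Z}{-4}}{3} = 1 + \frac{c \frac{1}{8} + Z \left(- \frac{1}{4}\right)}{3} = 1 + \frac{\frac{c}{8} - \frac{Z}{4}}{3} = 1 + \frac{- \frac{Z}{4} + \frac{c}{8}}{3} = 1 - \left(- \frac{c}{24} + \frac{Z}{12}\right) = 1 - \frac{Z}{12} + \frac{c}{24}$)
$N = 8$ ($N = \left(-6 + 6\right) + 8 = 0 + 8 = 8$)
$w{\left(-1,-17 \right)} N = \left(1 - - \frac{1}{12} + \frac{1}{24} \left(-17\right)\right) 8 = \left(1 + \frac{1}{12} - \frac{17}{24}\right) 8 = \frac{3}{8} \cdot 8 = 3$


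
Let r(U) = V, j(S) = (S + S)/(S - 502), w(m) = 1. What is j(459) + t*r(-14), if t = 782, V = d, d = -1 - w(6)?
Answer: -68170/43 ≈ -1585.3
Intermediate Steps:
j(S) = 2*S/(-502 + S) (j(S) = (2*S)/(-502 + S) = 2*S/(-502 + S))
d = -2 (d = -1 - 1*1 = -1 - 1 = -2)
V = -2
r(U) = -2
j(459) + t*r(-14) = 2*459/(-502 + 459) + 782*(-2) = 2*459/(-43) - 1564 = 2*459*(-1/43) - 1564 = -918/43 - 1564 = -68170/43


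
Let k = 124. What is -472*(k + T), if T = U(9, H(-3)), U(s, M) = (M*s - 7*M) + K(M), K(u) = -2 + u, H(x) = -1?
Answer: -56168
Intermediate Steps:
U(s, M) = -2 - 6*M + M*s (U(s, M) = (M*s - 7*M) + (-2 + M) = (-7*M + M*s) + (-2 + M) = -2 - 6*M + M*s)
T = -5 (T = -2 - 6*(-1) - 1*9 = -2 + 6 - 9 = -5)
-472*(k + T) = -472*(124 - 5) = -472*119 = -56168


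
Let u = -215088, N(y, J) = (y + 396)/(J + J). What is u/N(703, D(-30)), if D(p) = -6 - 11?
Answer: 7312992/1099 ≈ 6654.2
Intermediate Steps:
D(p) = -17
N(y, J) = (396 + y)/(2*J) (N(y, J) = (396 + y)/((2*J)) = (396 + y)*(1/(2*J)) = (396 + y)/(2*J))
u/N(703, D(-30)) = -215088*(-34/(396 + 703)) = -215088/((½)*(-1/17)*1099) = -215088/(-1099/34) = -215088*(-34/1099) = 7312992/1099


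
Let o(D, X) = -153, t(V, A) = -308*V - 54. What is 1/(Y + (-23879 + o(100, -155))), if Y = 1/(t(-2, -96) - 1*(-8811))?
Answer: -9373/225251935 ≈ -4.1611e-5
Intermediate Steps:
t(V, A) = -54 - 308*V
Y = 1/9373 (Y = 1/((-54 - 308*(-2)) - 1*(-8811)) = 1/((-54 + 616) + 8811) = 1/(562 + 8811) = 1/9373 ≈ 0.00010669)
1/(Y + (-23879 + o(100, -155))) = 1/(1/9373 + (-23879 - 153)) = 1/(1/9373 - 24032) = 1/(-225251935/9373) = -9373/225251935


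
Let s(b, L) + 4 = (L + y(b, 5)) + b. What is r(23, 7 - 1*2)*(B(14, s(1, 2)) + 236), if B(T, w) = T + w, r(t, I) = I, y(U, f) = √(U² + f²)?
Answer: 1245 + 5*√26 ≈ 1270.5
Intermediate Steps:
s(b, L) = -4 + L + b + √(25 + b²) (s(b, L) = -4 + ((L + √(b² + 5²)) + b) = -4 + ((L + √(b² + 25)) + b) = -4 + ((L + √(25 + b²)) + b) = -4 + (L + b + √(25 + b²)) = -4 + L + b + √(25 + b²))
r(23, 7 - 1*2)*(B(14, s(1, 2)) + 236) = (7 - 1*2)*((14 + (-4 + 2 + 1 + √(25 + 1²))) + 236) = (7 - 2)*((14 + (-4 + 2 + 1 + √(25 + 1))) + 236) = 5*((14 + (-4 + 2 + 1 + √26)) + 236) = 5*((14 + (-1 + √26)) + 236) = 5*((13 + √26) + 236) = 5*(249 + √26) = 1245 + 5*√26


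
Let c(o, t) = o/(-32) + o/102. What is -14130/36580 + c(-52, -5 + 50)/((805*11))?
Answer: -72903979/188796696 ≈ -0.38615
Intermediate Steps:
c(o, t) = -35*o/1632 (c(o, t) = o*(-1/32) + o*(1/102) = -o/32 + o/102 = -35*o/1632)
-14130/36580 + c(-52, -5 + 50)/((805*11)) = -14130/36580 + (-35/1632*(-52))/((805*11)) = -14130*1/36580 + (455/408)/8855 = -1413/3658 + (455/408)*(1/8855) = -1413/3658 + 13/103224 = -72903979/188796696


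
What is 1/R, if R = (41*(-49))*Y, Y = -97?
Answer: 1/194873 ≈ 5.1315e-6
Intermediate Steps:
R = 194873 (R = (41*(-49))*(-97) = -2009*(-97) = 194873)
1/R = 1/194873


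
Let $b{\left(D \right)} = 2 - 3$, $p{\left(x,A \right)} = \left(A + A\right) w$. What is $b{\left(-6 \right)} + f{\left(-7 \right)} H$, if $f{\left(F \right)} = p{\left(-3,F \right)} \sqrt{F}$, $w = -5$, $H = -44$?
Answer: $-1 - 3080 i \sqrt{7} \approx -1.0 - 8148.9 i$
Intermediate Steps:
$p{\left(x,A \right)} = - 10 A$ ($p{\left(x,A \right)} = \left(A + A\right) \left(-5\right) = 2 A \left(-5\right) = - 10 A$)
$b{\left(D \right)} = -1$
$f{\left(F \right)} = - 10 F^{\frac{3}{2}}$ ($f{\left(F \right)} = - 10 F \sqrt{F} = - 10 F^{\frac{3}{2}}$)
$b{\left(-6 \right)} + f{\left(-7 \right)} H = -1 + - 10 \left(-7\right)^{\frac{3}{2}} \left(-44\right) = -1 + - 10 \left(- 7 i \sqrt{7}\right) \left(-44\right) = -1 + 70 i \sqrt{7} \left(-44\right) = -1 - 3080 i \sqrt{7}$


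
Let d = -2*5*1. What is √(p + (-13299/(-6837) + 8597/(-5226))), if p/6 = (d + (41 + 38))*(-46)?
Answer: I*√2701337142325390374/11910054 ≈ 138.0*I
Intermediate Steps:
d = -10 (d = -10*1 = -10)
p = -19044 (p = 6*((-10 + (41 + 38))*(-46)) = 6*((-10 + 79)*(-46)) = 6*(69*(-46)) = 6*(-3174) = -19044)
√(p + (-13299/(-6837) + 8597/(-5226))) = √(-19044 + (-13299/(-6837) + 8597/(-5226))) = √(-19044 + (-13299*(-1/6837) + 8597*(-1/5226))) = √(-19044 + (4433/2279 - 8597/5226)) = √(-19044 + 3574295/11910054) = √(-226811494081/11910054) = I*√2701337142325390374/11910054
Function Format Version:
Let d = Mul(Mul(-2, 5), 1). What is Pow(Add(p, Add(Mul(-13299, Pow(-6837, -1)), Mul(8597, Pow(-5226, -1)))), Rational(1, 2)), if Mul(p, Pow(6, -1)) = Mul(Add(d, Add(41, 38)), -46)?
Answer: Mul(Rational(1, 11910054), I, Pow(2701337142325390374, Rational(1, 2))) ≈ Mul(138.00, I)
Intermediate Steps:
d = -10 (d = Mul(-10, 1) = -10)
p = -19044 (p = Mul(6, Mul(Add(-10, Add(41, 38)), -46)) = Mul(6, Mul(Add(-10, 79), -46)) = Mul(6, Mul(69, -46)) = Mul(6, -3174) = -19044)
Pow(Add(p, Add(Mul(-13299, Pow(-6837, -1)), Mul(8597, Pow(-5226, -1)))), Rational(1, 2)) = Pow(Add(-19044, Add(Mul(-13299, Pow(-6837, -1)), Mul(8597, Pow(-5226, -1)))), Rational(1, 2)) = Pow(Add(-19044, Add(Mul(-13299, Rational(-1, 6837)), Mul(8597, Rational(-1, 5226)))), Rational(1, 2)) = Pow(Add(-19044, Add(Rational(4433, 2279), Rational(-8597, 5226))), Rational(1, 2)) = Pow(Add(-19044, Rational(3574295, 11910054)), Rational(1, 2)) = Pow(Rational(-226811494081, 11910054), Rational(1, 2)) = Mul(Rational(1, 11910054), I, Pow(2701337142325390374, Rational(1, 2)))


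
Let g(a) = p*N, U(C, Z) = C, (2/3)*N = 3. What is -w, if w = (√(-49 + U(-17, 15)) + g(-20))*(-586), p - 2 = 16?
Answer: 47466 + 586*I*√66 ≈ 47466.0 + 4760.7*I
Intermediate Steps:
N = 9/2 (N = (3/2)*3 = 9/2 ≈ 4.5000)
p = 18 (p = 2 + 16 = 18)
g(a) = 81 (g(a) = 18*(9/2) = 81)
w = -47466 - 586*I*√66 (w = (√(-49 - 17) + 81)*(-586) = (√(-66) + 81)*(-586) = (I*√66 + 81)*(-586) = (81 + I*√66)*(-586) = -47466 - 586*I*√66 ≈ -47466.0 - 4760.7*I)
-w = -(-47466 - 586*I*√66) = 47466 + 586*I*√66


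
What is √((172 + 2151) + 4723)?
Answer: √7046 ≈ 83.940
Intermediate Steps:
√((172 + 2151) + 4723) = √(2323 + 4723) = √7046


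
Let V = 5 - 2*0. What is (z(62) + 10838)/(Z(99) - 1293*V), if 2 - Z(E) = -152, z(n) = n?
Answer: -10900/6311 ≈ -1.7271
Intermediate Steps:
Z(E) = 154 (Z(E) = 2 - 1*(-152) = 2 + 152 = 154)
V = 5 (V = 5 + 0 = 5)
(z(62) + 10838)/(Z(99) - 1293*V) = (62 + 10838)/(154 - 1293*5) = 10900/(154 - 6465) = 10900/(-6311) = 10900*(-1/6311) = -10900/6311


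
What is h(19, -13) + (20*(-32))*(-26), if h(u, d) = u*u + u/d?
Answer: 220994/13 ≈ 17000.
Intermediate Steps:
h(u, d) = u² + u/d
h(19, -13) + (20*(-32))*(-26) = (19² + 19/(-13)) + (20*(-32))*(-26) = (361 + 19*(-1/13)) - 640*(-26) = (361 - 19/13) + 16640 = 4674/13 + 16640 = 220994/13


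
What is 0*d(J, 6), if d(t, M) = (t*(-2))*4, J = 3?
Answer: 0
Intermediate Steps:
d(t, M) = -8*t (d(t, M) = -2*t*4 = -8*t)
0*d(J, 6) = 0*(-8*3) = 0*(-24) = 0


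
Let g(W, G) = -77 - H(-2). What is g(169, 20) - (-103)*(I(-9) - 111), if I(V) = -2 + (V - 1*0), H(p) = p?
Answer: -12641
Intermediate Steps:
I(V) = -2 + V (I(V) = -2 + (V + 0) = -2 + V)
g(W, G) = -75 (g(W, G) = -77 - 1*(-2) = -77 + 2 = -75)
g(169, 20) - (-103)*(I(-9) - 111) = -75 - (-103)*((-2 - 9) - 111) = -75 - (-103)*(-11 - 111) = -75 - (-103)*(-122) = -75 - 1*12566 = -75 - 12566 = -12641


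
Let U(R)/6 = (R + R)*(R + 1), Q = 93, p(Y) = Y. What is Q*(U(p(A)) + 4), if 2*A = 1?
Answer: 1209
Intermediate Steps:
A = ½ (A = (½)*1 = ½ ≈ 0.50000)
U(R) = 12*R*(1 + R) (U(R) = 6*((R + R)*(R + 1)) = 6*((2*R)*(1 + R)) = 6*(2*R*(1 + R)) = 12*R*(1 + R))
Q*(U(p(A)) + 4) = 93*(12*(½)*(1 + ½) + 4) = 93*(12*(½)*(3/2) + 4) = 93*(9 + 4) = 93*13 = 1209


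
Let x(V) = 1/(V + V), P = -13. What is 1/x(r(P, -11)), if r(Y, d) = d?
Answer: -22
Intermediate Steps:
x(V) = 1/(2*V)
1/x(r(P, -11)) = 1/((½)/(-11)) = 1/((½)*(-1/11)) = 1/(-1/22) = -22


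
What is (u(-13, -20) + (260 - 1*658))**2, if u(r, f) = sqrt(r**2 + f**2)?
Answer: (398 - sqrt(569))**2 ≈ 1.3999e+5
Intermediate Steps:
u(r, f) = sqrt(f**2 + r**2)
(u(-13, -20) + (260 - 1*658))**2 = (sqrt((-20)**2 + (-13)**2) + (260 - 1*658))**2 = (sqrt(400 + 169) + (260 - 658))**2 = (sqrt(569) - 398)**2 = (-398 + sqrt(569))**2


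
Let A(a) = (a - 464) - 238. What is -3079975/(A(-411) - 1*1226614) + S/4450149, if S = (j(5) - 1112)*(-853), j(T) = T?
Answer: 1651739407588/607063120147 ≈ 2.7209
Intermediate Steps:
A(a) = -702 + a (A(a) = (-464 + a) - 238 = -702 + a)
S = 944271 (S = (5 - 1112)*(-853) = -1107*(-853) = 944271)
-3079975/(A(-411) - 1*1226614) + S/4450149 = -3079975/((-702 - 411) - 1*1226614) + 944271/4450149 = -3079975/(-1113 - 1226614) + 944271*(1/4450149) = -3079975/(-1227727) + 104919/494461 = -3079975*(-1/1227727) + 104919/494461 = 3079975/1227727 + 104919/494461 = 1651739407588/607063120147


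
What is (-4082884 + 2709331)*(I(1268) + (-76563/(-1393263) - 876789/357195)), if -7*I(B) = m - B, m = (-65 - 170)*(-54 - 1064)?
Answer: 6619979008643019226236/129024668185 ≈ 5.1308e+10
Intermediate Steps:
m = 262730 (m = -235*(-1118) = 262730)
I(B) = -262730/7 + B/7 (I(B) = -(262730 - B)/7 = -262730/7 + B/7)
(-4082884 + 2709331)*(I(1268) + (-76563/(-1393263) - 876789/357195)) = (-4082884 + 2709331)*((-262730/7 + (⅐)*1268) + (-76563/(-1393263) - 876789/357195)) = -1373553*((-262730/7 + 1268/7) + (-76563*(-1/1393263) - 876789*1/357195)) = -1373553*(-261462/7 + (8507/154807 - 292263/119065)) = -1373553*(-261462/7 - 44231472286/18432095455) = -1373553*(-4819602162161212/129024668185) = 6619979008643019226236/129024668185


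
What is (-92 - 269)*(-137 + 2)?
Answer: 48735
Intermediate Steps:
(-92 - 269)*(-137 + 2) = -361*(-135) = 48735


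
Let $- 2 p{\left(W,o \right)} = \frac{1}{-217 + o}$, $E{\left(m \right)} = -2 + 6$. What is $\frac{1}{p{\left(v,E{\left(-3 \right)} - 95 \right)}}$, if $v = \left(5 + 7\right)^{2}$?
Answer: $616$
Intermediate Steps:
$E{\left(m \right)} = 4$
$v = 144$ ($v = 12^{2} = 144$)
$p{\left(W,o \right)} = - \frac{1}{2 \left(-217 + o\right)}$
$\frac{1}{p{\left(v,E{\left(-3 \right)} - 95 \right)}} = \frac{1}{\left(-1\right) \frac{1}{-434 + 2 \left(4 - 95\right)}} = \frac{1}{\left(-1\right) \frac{1}{-434 + 2 \left(-91\right)}} = \frac{1}{\left(-1\right) \frac{1}{-434 - 182}} = \frac{1}{\left(-1\right) \frac{1}{-616}} = \frac{1}{\left(-1\right) \left(- \frac{1}{616}\right)} = \frac{1}{\frac{1}{616}} = 616$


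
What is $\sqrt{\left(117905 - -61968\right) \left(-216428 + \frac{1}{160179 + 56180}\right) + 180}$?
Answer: $\frac{i \sqrt{1822339770244871683377}}{216359} \approx 1.9731 \cdot 10^{5} i$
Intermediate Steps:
$\sqrt{\left(117905 - -61968\right) \left(-216428 + \frac{1}{160179 + 56180}\right) + 180} = \sqrt{\left(117905 + 61968\right) \left(-216428 + \frac{1}{216359}\right) + 180} = \sqrt{179873 \left(-216428 + \frac{1}{216359}\right) + 180} = \sqrt{179873 \left(- \frac{46826145651}{216359}\right) + 180} = \sqrt{- \frac{8422759296682323}{216359} + 180} = \sqrt{- \frac{8422759257737703}{216359}} = \frac{i \sqrt{1822339770244871683377}}{216359}$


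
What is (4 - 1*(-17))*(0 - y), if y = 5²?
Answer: -525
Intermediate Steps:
y = 25
(4 - 1*(-17))*(0 - y) = (4 - 1*(-17))*(0 - 1*25) = (4 + 17)*(0 - 25) = 21*(-25) = -525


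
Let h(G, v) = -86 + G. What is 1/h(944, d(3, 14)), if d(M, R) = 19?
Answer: 1/858 ≈ 0.0011655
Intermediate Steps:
1/h(944, d(3, 14)) = 1/(-86 + 944) = 1/858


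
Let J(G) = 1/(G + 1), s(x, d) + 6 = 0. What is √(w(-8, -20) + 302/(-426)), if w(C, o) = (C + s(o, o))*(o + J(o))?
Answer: √4586355831/4047 ≈ 16.734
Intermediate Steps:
s(x, d) = -6 (s(x, d) = -6 + 0 = -6)
J(G) = 1/(1 + G)
w(C, o) = (-6 + C)*(o + 1/(1 + o)) (w(C, o) = (C - 6)*(o + 1/(1 + o)) = (-6 + C)*(o + 1/(1 + o)))
√(w(-8, -20) + 302/(-426)) = √((-6 - 8 - 20*(1 - 20)*(-6 - 8))/(1 - 20) + 302/(-426)) = √((-6 - 8 - 20*(-19)*(-14))/(-19) + 302*(-1/426)) = √(-(-6 - 8 - 5320)/19 - 151/213) = √(-1/19*(-5334) - 151/213) = √(5334/19 - 151/213) = √(1133273/4047) = √4586355831/4047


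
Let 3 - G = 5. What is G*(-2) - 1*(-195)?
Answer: 199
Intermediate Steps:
G = -2 (G = 3 - 1*5 = 3 - 5 = -2)
G*(-2) - 1*(-195) = -2*(-2) - 1*(-195) = 4 + 195 = 199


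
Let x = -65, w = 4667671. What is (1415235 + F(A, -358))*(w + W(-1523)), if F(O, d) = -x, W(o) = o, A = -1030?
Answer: 6603999264400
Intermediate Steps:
F(O, d) = 65 (F(O, d) = -1*(-65) = 65)
(1415235 + F(A, -358))*(w + W(-1523)) = (1415235 + 65)*(4667671 - 1523) = 1415300*4666148 = 6603999264400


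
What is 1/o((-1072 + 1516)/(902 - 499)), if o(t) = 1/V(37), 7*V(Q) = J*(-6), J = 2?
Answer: -12/7 ≈ -1.7143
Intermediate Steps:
V(Q) = -12/7 (V(Q) = (2*(-6))/7 = (⅐)*(-12) = -12/7)
o(t) = -7/12 (o(t) = 1/(-12/7) = -7/12)
1/o((-1072 + 1516)/(902 - 499)) = 1/(-7/12) = -12/7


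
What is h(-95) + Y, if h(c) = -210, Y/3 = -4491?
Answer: -13683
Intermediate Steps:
Y = -13473 (Y = 3*(-4491) = -13473)
h(-95) + Y = -210 - 13473 = -13683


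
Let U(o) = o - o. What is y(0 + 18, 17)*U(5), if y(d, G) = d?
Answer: 0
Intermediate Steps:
U(o) = 0
y(0 + 18, 17)*U(5) = (0 + 18)*0 = 18*0 = 0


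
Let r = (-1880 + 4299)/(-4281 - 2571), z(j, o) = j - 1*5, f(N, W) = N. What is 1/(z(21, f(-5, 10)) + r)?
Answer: 6852/107213 ≈ 0.063910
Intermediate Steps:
z(j, o) = -5 + j (z(j, o) = j - 5 = -5 + j)
r = -2419/6852 (r = 2419/(-6852) = 2419*(-1/6852) = -2419/6852 ≈ -0.35304)
1/(z(21, f(-5, 10)) + r) = 1/((-5 + 21) - 2419/6852) = 1/(16 - 2419/6852) = 1/(107213/6852) = 6852/107213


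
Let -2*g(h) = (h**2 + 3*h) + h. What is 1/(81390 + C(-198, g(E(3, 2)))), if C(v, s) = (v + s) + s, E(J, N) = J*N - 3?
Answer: 1/81171 ≈ 1.2320e-5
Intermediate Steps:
E(J, N) = -3 + J*N
g(h) = -2*h - h**2/2 (g(h) = -((h**2 + 3*h) + h)/2 = -(h**2 + 4*h)/2 = -2*h - h**2/2)
C(v, s) = v + 2*s (C(v, s) = (s + v) + s = v + 2*s)
1/(81390 + C(-198, g(E(3, 2)))) = 1/(81390 + (-198 + 2*(-(-3 + 3*2)*(4 + (-3 + 3*2))/2))) = 1/(81390 + (-198 + 2*(-(-3 + 6)*(4 + (-3 + 6))/2))) = 1/(81390 + (-198 + 2*(-1/2*3*(4 + 3)))) = 1/(81390 + (-198 + 2*(-1/2*3*7))) = 1/(81390 + (-198 + 2*(-21/2))) = 1/(81390 + (-198 - 21)) = 1/(81390 - 219) = 1/81171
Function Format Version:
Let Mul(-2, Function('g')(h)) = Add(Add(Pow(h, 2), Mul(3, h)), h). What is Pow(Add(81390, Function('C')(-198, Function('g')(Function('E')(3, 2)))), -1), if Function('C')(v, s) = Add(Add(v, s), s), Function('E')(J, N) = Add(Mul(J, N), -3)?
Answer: Rational(1, 81171) ≈ 1.2320e-5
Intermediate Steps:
Function('E')(J, N) = Add(-3, Mul(J, N))
Function('g')(h) = Add(Mul(-2, h), Mul(Rational(-1, 2), Pow(h, 2))) (Function('g')(h) = Mul(Rational(-1, 2), Add(Add(Pow(h, 2), Mul(3, h)), h)) = Mul(Rational(-1, 2), Add(Pow(h, 2), Mul(4, h))) = Add(Mul(-2, h), Mul(Rational(-1, 2), Pow(h, 2))))
Function('C')(v, s) = Add(v, Mul(2, s)) (Function('C')(v, s) = Add(Add(s, v), s) = Add(v, Mul(2, s)))
Pow(Add(81390, Function('C')(-198, Function('g')(Function('E')(3, 2)))), -1) = Pow(Add(81390, Add(-198, Mul(2, Mul(Rational(-1, 2), Add(-3, Mul(3, 2)), Add(4, Add(-3, Mul(3, 2))))))), -1) = Pow(Add(81390, Add(-198, Mul(2, Mul(Rational(-1, 2), Add(-3, 6), Add(4, Add(-3, 6)))))), -1) = Pow(Add(81390, Add(-198, Mul(2, Mul(Rational(-1, 2), 3, Add(4, 3))))), -1) = Pow(Add(81390, Add(-198, Mul(2, Mul(Rational(-1, 2), 3, 7)))), -1) = Pow(Add(81390, Add(-198, Mul(2, Rational(-21, 2)))), -1) = Pow(Add(81390, Add(-198, -21)), -1) = Pow(Add(81390, -219), -1) = Pow(81171, -1) = Rational(1, 81171)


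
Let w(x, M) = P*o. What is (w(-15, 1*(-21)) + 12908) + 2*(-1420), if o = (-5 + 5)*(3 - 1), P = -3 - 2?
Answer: 10068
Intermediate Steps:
P = -5
o = 0 (o = 0*2 = 0)
w(x, M) = 0 (w(x, M) = -5*0 = 0)
(w(-15, 1*(-21)) + 12908) + 2*(-1420) = (0 + 12908) + 2*(-1420) = 12908 - 2840 = 10068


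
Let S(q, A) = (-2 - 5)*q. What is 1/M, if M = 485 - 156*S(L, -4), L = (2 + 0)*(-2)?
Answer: -1/3883 ≈ -0.00025753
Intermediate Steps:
L = -4 (L = 2*(-2) = -4)
S(q, A) = -7*q
M = -3883 (M = 485 - (-1092)*(-4) = 485 - 156*28 = 485 - 4368 = -3883)
1/M = 1/(-3883) = -1/3883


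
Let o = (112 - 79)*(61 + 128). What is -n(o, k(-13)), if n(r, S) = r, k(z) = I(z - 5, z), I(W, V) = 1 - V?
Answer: -6237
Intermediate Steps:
k(z) = 1 - z
o = 6237 (o = 33*189 = 6237)
-n(o, k(-13)) = -1*6237 = -6237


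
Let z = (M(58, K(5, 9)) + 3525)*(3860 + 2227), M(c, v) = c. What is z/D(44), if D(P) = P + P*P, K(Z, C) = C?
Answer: 7269907/660 ≈ 11015.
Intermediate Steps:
D(P) = P + P²
z = 21809721 (z = (58 + 3525)*(3860 + 2227) = 3583*6087 = 21809721)
z/D(44) = 21809721/((44*(1 + 44))) = 21809721/((44*45)) = 21809721/1980 = 21809721*(1/1980) = 7269907/660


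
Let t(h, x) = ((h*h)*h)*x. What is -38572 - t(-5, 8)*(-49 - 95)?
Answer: -182572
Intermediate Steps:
t(h, x) = x*h³ (t(h, x) = (h²*h)*x = h³*x = x*h³)
-38572 - t(-5, 8)*(-49 - 95) = -38572 - 8*(-5)³*(-49 - 95) = -38572 - 8*(-125)*(-144) = -38572 - (-1000)*(-144) = -38572 - 1*144000 = -38572 - 144000 = -182572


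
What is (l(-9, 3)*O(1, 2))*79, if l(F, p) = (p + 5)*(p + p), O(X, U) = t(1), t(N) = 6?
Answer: 22752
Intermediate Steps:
O(X, U) = 6
l(F, p) = 2*p*(5 + p) (l(F, p) = (5 + p)*(2*p) = 2*p*(5 + p))
(l(-9, 3)*O(1, 2))*79 = ((2*3*(5 + 3))*6)*79 = ((2*3*8)*6)*79 = (48*6)*79 = 288*79 = 22752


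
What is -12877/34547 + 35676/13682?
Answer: 528157829/236336027 ≈ 2.2348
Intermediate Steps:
-12877/34547 + 35676/13682 = -12877*1/34547 + 35676*(1/13682) = -12877/34547 + 17838/6841 = 528157829/236336027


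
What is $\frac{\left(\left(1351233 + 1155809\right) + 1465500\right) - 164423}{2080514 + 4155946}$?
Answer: $\frac{1269373}{2078820} \approx 0.61062$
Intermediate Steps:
$\frac{\left(\left(1351233 + 1155809\right) + 1465500\right) - 164423}{2080514 + 4155946} = \frac{\left(2507042 + 1465500\right) - 164423}{6236460} = \left(3972542 - 164423\right) \frac{1}{6236460} = 3808119 \cdot \frac{1}{6236460} = \frac{1269373}{2078820}$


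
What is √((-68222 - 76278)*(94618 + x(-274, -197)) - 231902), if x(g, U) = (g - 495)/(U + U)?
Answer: 2*I*√132657068690742/197 ≈ 1.1693e+5*I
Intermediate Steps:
x(g, U) = (-495 + g)/(2*U) (x(g, U) = (-495 + g)/((2*U)) = (-495 + g)*(1/(2*U)) = (-495 + g)/(2*U))
√((-68222 - 76278)*(94618 + x(-274, -197)) - 231902) = √((-68222 - 76278)*(94618 + (½)*(-495 - 274)/(-197)) - 231902) = √(-144500*(94618 + (½)*(-1/197)*(-769)) - 231902) = √(-144500*(94618 + 769/394) - 231902) = √(-144500*37280261/394 - 231902) = √(-2693498857250/197 - 231902) = √(-2693544541944/197) = 2*I*√132657068690742/197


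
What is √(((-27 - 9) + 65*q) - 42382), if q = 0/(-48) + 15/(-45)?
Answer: I*√381957/3 ≈ 206.01*I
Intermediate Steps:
q = -⅓ (q = 0*(-1/48) + 15*(-1/45) = 0 - ⅓ = -⅓ ≈ -0.33333)
√(((-27 - 9) + 65*q) - 42382) = √(((-27 - 9) + 65*(-⅓)) - 42382) = √((-36 - 65/3) - 42382) = √(-173/3 - 42382) = √(-127319/3) = I*√381957/3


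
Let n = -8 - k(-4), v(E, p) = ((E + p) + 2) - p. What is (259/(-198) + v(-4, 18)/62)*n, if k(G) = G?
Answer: 16454/3069 ≈ 5.3614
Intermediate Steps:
v(E, p) = 2 + E (v(E, p) = (2 + E + p) - p = 2 + E)
n = -4 (n = -8 - 1*(-4) = -8 + 4 = -4)
(259/(-198) + v(-4, 18)/62)*n = (259/(-198) + (2 - 4)/62)*(-4) = (259*(-1/198) - 2*1/62)*(-4) = (-259/198 - 1/31)*(-4) = -8227/6138*(-4) = 16454/3069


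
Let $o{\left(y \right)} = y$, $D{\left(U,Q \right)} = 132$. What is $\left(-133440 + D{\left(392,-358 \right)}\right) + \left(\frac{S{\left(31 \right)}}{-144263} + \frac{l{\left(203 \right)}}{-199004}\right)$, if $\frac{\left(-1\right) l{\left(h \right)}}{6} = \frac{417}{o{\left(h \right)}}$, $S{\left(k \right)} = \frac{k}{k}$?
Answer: $- \frac{55493354736541931}{416279253754} \approx -1.3331 \cdot 10^{5}$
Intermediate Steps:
$S{\left(k \right)} = 1$
$l{\left(h \right)} = - \frac{2502}{h}$ ($l{\left(h \right)} = - 6 \frac{417}{h} = - \frac{2502}{h}$)
$\left(-133440 + D{\left(392,-358 \right)}\right) + \left(\frac{S{\left(31 \right)}}{-144263} + \frac{l{\left(203 \right)}}{-199004}\right) = \left(-133440 + 132\right) + \left(1 \frac{1}{-144263} + \frac{\left(-2502\right) \frac{1}{203}}{-199004}\right) = -133308 + \left(1 \left(- \frac{1}{144263}\right) + \left(-2502\right) \frac{1}{203} \left(- \frac{1}{199004}\right)\right) = -133308 - - \frac{22896301}{416279253754} = -133308 + \left(- \frac{1}{144263} + \frac{1251}{20198906}\right) = -133308 + \frac{22896301}{416279253754} = - \frac{55493354736541931}{416279253754}$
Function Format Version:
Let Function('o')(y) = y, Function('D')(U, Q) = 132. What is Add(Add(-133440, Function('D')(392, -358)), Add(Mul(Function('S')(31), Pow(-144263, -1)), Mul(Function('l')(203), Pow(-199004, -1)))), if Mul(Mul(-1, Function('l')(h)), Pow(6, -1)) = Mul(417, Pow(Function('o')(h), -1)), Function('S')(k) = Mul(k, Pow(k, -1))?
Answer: Rational(-55493354736541931, 416279253754) ≈ -1.3331e+5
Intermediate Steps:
Function('S')(k) = 1
Function('l')(h) = Mul(-2502, Pow(h, -1)) (Function('l')(h) = Mul(-6, Mul(417, Pow(h, -1))) = Mul(-2502, Pow(h, -1)))
Add(Add(-133440, Function('D')(392, -358)), Add(Mul(Function('S')(31), Pow(-144263, -1)), Mul(Function('l')(203), Pow(-199004, -1)))) = Add(Add(-133440, 132), Add(Mul(1, Pow(-144263, -1)), Mul(Mul(-2502, Pow(203, -1)), Pow(-199004, -1)))) = Add(-133308, Add(Mul(1, Rational(-1, 144263)), Mul(Mul(-2502, Rational(1, 203)), Rational(-1, 199004)))) = Add(-133308, Add(Rational(-1, 144263), Mul(Rational(-2502, 203), Rational(-1, 199004)))) = Add(-133308, Add(Rational(-1, 144263), Rational(1251, 20198906))) = Add(-133308, Rational(22896301, 416279253754)) = Rational(-55493354736541931, 416279253754)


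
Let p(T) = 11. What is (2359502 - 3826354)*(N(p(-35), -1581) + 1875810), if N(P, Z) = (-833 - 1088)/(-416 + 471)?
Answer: -151331642933908/55 ≈ -2.7515e+12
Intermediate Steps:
N(P, Z) = -1921/55
(2359502 - 3826354)*(N(p(-35), -1581) + 1875810) = (2359502 - 3826354)*(-1921/55 + 1875810) = -1466852*103167629/55 = -151331642933908/55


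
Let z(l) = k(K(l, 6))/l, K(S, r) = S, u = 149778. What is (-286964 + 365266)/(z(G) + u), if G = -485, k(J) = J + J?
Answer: 39151/74890 ≈ 0.52278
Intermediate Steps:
k(J) = 2*J
z(l) = 2 (z(l) = (2*l)/l = 2)
(-286964 + 365266)/(z(G) + u) = (-286964 + 365266)/(2 + 149778) = 78302/149780 = 78302*(1/149780) = 39151/74890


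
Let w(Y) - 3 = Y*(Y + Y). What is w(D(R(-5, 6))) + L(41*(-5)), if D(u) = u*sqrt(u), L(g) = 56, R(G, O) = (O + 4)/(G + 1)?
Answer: 111/4 ≈ 27.750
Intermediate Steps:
R(G, O) = (4 + O)/(1 + G)
D(u) = u**(3/2)
w(Y) = 3 + 2*Y**2 (w(Y) = 3 + Y*(Y + Y) = 3 + Y*(2*Y) = 3 + 2*Y**2)
w(D(R(-5, 6))) + L(41*(-5)) = (3 + 2*(((4 + 6)/(1 - 5))**(3/2))**2) + 56 = (3 + 2*((10/(-4))**(3/2))**2) + 56 = (3 + 2*((-1/4*10)**(3/2))**2) + 56 = (3 + 2*((-5/2)**(3/2))**2) + 56 = (3 + 2*(-5*I*sqrt(10)/4)**2) + 56 = (3 + 2*(-125/8)) + 56 = (3 - 125/4) + 56 = -113/4 + 56 = 111/4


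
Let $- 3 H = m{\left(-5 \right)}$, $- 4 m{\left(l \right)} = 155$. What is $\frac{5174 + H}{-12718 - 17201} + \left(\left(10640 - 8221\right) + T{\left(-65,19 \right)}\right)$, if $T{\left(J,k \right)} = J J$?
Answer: $\frac{2385319789}{359028} \approx 6643.8$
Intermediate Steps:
$m{\left(l \right)} = - \frac{155}{4}$ ($m{\left(l \right)} = \left(- \frac{1}{4}\right) 155 = - \frac{155}{4}$)
$H = \frac{155}{12}$ ($H = \left(- \frac{1}{3}\right) \left(- \frac{155}{4}\right) = \frac{155}{12} \approx 12.917$)
$T{\left(J,k \right)} = J^{2}$
$\frac{5174 + H}{-12718 - 17201} + \left(\left(10640 - 8221\right) + T{\left(-65,19 \right)}\right) = \frac{5174 + \frac{155}{12}}{-12718 - 17201} + \left(\left(10640 - 8221\right) + \left(-65\right)^{2}\right) = \frac{62243}{12 \left(-29919\right)} + \left(2419 + 4225\right) = \frac{62243}{12} \left(- \frac{1}{29919}\right) + 6644 = - \frac{62243}{359028} + 6644 = \frac{2385319789}{359028}$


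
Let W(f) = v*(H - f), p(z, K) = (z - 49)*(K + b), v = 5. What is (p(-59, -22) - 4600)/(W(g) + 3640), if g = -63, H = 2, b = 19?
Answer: -4276/3965 ≈ -1.0784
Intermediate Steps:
p(z, K) = (-49 + z)*(19 + K) (p(z, K) = (z - 49)*(K + 19) = (-49 + z)*(19 + K))
W(f) = 10 - 5*f (W(f) = 5*(2 - f) = 10 - 5*f)
(p(-59, -22) - 4600)/(W(g) + 3640) = ((-931 - 49*(-22) + 19*(-59) - 22*(-59)) - 4600)/((10 - 5*(-63)) + 3640) = ((-931 + 1078 - 1121 + 1298) - 4600)/((10 + 315) + 3640) = (324 - 4600)/(325 + 3640) = -4276/3965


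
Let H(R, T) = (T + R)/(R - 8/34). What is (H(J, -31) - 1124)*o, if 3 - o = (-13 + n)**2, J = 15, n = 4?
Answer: 22026888/251 ≈ 87757.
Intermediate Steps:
H(R, T) = (R + T)/(-4/17 + R) (H(R, T) = (R + T)/(R - 8*1/34) = (R + T)/(R - 4/17) = (R + T)/(-4/17 + R))
o = -78 (o = 3 - (-13 + 4)**2 = 3 - 1*(-9)**2 = 3 - 1*81 = 3 - 81 = -78)
(H(J, -31) - 1124)*o = (17*(15 - 31)/(-4 + 17*15) - 1124)*(-78) = (17*(-16)/(-4 + 255) - 1124)*(-78) = (17*(-16)/251 - 1124)*(-78) = (17*(1/251)*(-16) - 1124)*(-78) = (-272/251 - 1124)*(-78) = -282396/251*(-78) = 22026888/251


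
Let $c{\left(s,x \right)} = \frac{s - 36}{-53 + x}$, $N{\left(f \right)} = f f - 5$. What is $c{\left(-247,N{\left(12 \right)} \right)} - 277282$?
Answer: $- \frac{23846535}{86} \approx -2.7729 \cdot 10^{5}$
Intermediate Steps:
$N{\left(f \right)} = -5 + f^{2}$ ($N{\left(f \right)} = f^{2} - 5 = -5 + f^{2}$)
$c{\left(s,x \right)} = \frac{-36 + s}{-53 + x}$
$c{\left(-247,N{\left(12 \right)} \right)} - 277282 = \frac{-36 - 247}{-53 - \left(5 - 12^{2}\right)} - 277282 = \frac{1}{-53 + \left(-5 + 144\right)} \left(-283\right) - 277282 = \frac{1}{-53 + 139} \left(-283\right) - 277282 = \frac{1}{86} \left(-283\right) - 277282 = - \frac{283}{86} - 277282 = - \frac{23846535}{86}$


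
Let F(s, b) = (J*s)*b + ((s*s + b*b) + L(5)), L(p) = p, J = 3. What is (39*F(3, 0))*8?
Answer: 4368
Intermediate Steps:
F(s, b) = 5 + b² + s² + 3*b*s (F(s, b) = (3*s)*b + ((s*s + b*b) + 5) = 3*b*s + ((s² + b²) + 5) = 3*b*s + ((b² + s²) + 5) = 3*b*s + (5 + b² + s²) = 5 + b² + s² + 3*b*s)
(39*F(3, 0))*8 = (39*(5 + 0² + 3² + 3*0*3))*8 = (39*(5 + 0 + 9 + 0))*8 = (39*14)*8 = 546*8 = 4368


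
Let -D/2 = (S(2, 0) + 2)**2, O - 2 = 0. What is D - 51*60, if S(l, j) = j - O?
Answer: -3060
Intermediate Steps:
O = 2 (O = 2 + 0 = 2)
S(l, j) = -2 + j (S(l, j) = j - 1*2 = j - 2 = -2 + j)
D = 0 (D = -2*((-2 + 0) + 2)**2 = -2*(-2 + 2)**2 = -2*0**2 = -2*0 = 0)
D - 51*60 = 0 - 51*60 = 0 - 3060 = -3060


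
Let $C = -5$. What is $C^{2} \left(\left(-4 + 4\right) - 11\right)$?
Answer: $-275$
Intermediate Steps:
$C^{2} \left(\left(-4 + 4\right) - 11\right) = \left(-5\right)^{2} \left(\left(-4 + 4\right) - 11\right) = 25 \left(0 - 11\right) = 25 \left(-11\right) = -275$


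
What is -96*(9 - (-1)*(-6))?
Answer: -288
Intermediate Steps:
-96*(9 - (-1)*(-6)) = -96*(9 - 1*6) = -96*(9 - 6) = -96*3 = -288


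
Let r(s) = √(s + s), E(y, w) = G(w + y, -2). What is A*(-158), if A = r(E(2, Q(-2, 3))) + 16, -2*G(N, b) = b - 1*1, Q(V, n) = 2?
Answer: -2528 - 158*√3 ≈ -2801.7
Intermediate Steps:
G(N, b) = ½ - b/2 (G(N, b) = -(b - 1*1)/2 = -(b - 1)/2 = -(-1 + b)/2 = ½ - b/2)
E(y, w) = 3/2 (E(y, w) = ½ - ½*(-2) = ½ + 1 = 3/2)
r(s) = √2*√s (r(s) = √(2*s) = √2*√s)
A = 16 + √3 (A = √2*√(3/2) + 16 = √2*(√6/2) + 16 = √3 + 16 = 16 + √3 ≈ 17.732)
A*(-158) = (16 + √3)*(-158) = -2528 - 158*√3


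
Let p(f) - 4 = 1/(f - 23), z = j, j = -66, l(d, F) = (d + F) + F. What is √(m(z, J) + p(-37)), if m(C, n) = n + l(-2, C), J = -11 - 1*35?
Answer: I*√158415/30 ≈ 13.267*I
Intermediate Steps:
J = -46 (J = -11 - 35 = -46)
l(d, F) = d + 2*F (l(d, F) = (F + d) + F = d + 2*F)
z = -66
p(f) = 4 + 1/(-23 + f) (p(f) = 4 + 1/(f - 23) = 4 + 1/(-23 + f))
m(C, n) = -2 + n + 2*C (m(C, n) = n + (-2 + 2*C) = -2 + n + 2*C)
√(m(z, J) + p(-37)) = √((-2 - 46 + 2*(-66)) + (-91 + 4*(-37))/(-23 - 37)) = √((-2 - 46 - 132) + (-91 - 148)/(-60)) = √(-180 - 1/60*(-239)) = √(-180 + 239/60) = √(-10561/60) = I*√158415/30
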